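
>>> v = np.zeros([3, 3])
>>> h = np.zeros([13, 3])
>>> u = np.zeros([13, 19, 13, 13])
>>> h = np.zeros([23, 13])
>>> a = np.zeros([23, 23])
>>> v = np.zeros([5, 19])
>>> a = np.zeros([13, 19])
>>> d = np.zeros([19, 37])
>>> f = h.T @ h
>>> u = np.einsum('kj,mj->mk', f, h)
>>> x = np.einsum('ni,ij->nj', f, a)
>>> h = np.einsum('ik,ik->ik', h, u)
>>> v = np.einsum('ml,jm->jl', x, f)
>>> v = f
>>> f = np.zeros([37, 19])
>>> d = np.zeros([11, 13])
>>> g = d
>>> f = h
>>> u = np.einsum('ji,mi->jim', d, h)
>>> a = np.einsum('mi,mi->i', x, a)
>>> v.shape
(13, 13)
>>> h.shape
(23, 13)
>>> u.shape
(11, 13, 23)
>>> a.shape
(19,)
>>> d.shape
(11, 13)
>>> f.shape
(23, 13)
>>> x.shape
(13, 19)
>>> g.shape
(11, 13)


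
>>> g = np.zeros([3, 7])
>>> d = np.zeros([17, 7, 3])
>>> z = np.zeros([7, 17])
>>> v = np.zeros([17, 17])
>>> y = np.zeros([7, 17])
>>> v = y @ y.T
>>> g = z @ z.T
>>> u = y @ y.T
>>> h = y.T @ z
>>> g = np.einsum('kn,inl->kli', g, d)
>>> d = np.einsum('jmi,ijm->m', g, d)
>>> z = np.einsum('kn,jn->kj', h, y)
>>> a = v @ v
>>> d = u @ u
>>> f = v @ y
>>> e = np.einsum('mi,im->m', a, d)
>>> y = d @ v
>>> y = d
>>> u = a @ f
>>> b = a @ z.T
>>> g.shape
(7, 3, 17)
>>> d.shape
(7, 7)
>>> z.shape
(17, 7)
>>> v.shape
(7, 7)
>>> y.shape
(7, 7)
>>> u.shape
(7, 17)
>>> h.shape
(17, 17)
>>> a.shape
(7, 7)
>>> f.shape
(7, 17)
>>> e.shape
(7,)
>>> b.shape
(7, 17)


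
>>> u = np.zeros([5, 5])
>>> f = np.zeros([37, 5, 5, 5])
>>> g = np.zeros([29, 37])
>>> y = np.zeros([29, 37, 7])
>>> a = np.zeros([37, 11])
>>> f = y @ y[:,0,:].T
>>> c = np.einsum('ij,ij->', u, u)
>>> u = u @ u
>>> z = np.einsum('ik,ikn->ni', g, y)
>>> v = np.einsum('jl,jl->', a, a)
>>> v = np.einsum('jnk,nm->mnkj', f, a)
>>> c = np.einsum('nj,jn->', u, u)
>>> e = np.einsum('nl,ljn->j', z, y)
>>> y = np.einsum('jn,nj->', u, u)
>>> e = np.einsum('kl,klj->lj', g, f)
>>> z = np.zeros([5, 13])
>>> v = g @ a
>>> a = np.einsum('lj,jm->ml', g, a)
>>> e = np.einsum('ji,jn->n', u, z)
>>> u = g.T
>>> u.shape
(37, 29)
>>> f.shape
(29, 37, 29)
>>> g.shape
(29, 37)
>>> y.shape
()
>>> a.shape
(11, 29)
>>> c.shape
()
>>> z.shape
(5, 13)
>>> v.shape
(29, 11)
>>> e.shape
(13,)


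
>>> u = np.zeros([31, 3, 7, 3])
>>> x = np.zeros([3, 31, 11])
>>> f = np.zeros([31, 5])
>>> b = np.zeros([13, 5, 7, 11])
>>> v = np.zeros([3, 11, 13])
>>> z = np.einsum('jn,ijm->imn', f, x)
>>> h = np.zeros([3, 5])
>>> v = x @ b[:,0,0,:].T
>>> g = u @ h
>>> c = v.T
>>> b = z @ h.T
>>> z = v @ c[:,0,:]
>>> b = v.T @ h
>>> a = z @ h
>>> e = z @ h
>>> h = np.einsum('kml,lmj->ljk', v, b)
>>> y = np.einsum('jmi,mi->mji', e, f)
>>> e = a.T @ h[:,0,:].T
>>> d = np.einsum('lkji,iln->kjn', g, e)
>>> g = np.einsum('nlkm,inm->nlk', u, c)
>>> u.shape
(31, 3, 7, 3)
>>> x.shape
(3, 31, 11)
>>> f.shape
(31, 5)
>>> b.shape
(13, 31, 5)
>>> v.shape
(3, 31, 13)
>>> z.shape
(3, 31, 3)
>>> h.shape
(13, 5, 3)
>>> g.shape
(31, 3, 7)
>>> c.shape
(13, 31, 3)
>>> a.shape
(3, 31, 5)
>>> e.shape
(5, 31, 13)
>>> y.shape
(31, 3, 5)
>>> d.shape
(3, 7, 13)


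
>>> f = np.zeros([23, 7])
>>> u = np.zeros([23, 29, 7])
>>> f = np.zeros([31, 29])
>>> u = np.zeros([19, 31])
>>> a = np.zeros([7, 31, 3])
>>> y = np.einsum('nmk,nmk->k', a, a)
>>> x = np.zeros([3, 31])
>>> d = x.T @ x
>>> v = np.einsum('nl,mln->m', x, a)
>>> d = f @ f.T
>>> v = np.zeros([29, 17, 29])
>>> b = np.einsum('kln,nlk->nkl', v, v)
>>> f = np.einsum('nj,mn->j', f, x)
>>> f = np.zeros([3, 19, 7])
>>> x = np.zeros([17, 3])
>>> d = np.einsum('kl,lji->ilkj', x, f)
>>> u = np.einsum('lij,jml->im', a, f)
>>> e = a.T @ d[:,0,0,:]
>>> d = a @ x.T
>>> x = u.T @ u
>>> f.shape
(3, 19, 7)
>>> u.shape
(31, 19)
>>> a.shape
(7, 31, 3)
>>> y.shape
(3,)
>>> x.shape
(19, 19)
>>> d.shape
(7, 31, 17)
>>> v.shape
(29, 17, 29)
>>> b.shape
(29, 29, 17)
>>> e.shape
(3, 31, 19)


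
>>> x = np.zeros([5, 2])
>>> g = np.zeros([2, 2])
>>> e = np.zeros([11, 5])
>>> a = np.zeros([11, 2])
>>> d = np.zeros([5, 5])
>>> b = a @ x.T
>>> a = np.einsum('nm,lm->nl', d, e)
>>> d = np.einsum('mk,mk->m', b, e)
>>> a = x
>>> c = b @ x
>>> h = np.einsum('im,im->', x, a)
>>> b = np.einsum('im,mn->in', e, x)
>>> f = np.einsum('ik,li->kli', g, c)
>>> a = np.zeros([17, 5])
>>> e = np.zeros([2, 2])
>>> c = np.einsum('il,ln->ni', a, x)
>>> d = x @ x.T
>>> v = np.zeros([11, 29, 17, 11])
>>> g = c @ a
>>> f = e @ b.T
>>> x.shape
(5, 2)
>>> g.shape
(2, 5)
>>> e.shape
(2, 2)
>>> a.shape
(17, 5)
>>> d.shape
(5, 5)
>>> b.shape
(11, 2)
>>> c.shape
(2, 17)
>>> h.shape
()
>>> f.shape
(2, 11)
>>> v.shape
(11, 29, 17, 11)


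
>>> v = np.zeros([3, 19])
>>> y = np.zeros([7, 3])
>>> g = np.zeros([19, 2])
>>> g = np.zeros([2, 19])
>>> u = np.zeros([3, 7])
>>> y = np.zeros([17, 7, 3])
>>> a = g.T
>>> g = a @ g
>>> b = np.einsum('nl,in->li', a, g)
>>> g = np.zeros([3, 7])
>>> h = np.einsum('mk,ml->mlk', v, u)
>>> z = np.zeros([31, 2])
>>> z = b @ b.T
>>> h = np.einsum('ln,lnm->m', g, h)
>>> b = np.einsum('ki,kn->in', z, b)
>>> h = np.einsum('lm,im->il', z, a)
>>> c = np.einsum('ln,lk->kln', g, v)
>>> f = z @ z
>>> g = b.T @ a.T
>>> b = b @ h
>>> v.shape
(3, 19)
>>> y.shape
(17, 7, 3)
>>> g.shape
(19, 19)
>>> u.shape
(3, 7)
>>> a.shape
(19, 2)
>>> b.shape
(2, 2)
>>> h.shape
(19, 2)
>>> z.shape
(2, 2)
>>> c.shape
(19, 3, 7)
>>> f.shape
(2, 2)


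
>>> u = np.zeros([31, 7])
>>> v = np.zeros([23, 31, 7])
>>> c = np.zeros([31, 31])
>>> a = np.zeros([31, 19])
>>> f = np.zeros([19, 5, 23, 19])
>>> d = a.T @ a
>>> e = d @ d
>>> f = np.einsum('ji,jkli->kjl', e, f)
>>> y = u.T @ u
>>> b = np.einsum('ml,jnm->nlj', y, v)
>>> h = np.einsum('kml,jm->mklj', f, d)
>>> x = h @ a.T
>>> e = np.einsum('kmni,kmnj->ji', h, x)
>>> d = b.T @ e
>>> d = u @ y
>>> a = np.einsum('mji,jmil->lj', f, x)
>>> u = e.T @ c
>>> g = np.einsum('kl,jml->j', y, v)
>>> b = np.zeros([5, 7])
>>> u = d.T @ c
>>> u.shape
(7, 31)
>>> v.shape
(23, 31, 7)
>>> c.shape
(31, 31)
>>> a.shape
(31, 19)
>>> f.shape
(5, 19, 23)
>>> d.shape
(31, 7)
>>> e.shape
(31, 19)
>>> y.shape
(7, 7)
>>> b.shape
(5, 7)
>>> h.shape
(19, 5, 23, 19)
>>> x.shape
(19, 5, 23, 31)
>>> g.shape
(23,)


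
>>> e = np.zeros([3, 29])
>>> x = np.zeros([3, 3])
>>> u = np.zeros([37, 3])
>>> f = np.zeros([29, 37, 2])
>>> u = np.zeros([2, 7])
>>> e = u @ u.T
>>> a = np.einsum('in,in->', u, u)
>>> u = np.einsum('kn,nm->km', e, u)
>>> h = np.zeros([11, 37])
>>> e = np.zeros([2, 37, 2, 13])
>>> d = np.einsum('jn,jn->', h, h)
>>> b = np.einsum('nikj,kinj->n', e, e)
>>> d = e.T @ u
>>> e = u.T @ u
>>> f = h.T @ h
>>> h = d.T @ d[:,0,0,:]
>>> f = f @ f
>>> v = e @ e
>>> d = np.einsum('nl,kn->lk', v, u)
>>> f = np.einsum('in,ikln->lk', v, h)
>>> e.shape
(7, 7)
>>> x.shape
(3, 3)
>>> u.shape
(2, 7)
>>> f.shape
(2, 37)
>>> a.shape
()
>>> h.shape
(7, 37, 2, 7)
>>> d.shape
(7, 2)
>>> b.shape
(2,)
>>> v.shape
(7, 7)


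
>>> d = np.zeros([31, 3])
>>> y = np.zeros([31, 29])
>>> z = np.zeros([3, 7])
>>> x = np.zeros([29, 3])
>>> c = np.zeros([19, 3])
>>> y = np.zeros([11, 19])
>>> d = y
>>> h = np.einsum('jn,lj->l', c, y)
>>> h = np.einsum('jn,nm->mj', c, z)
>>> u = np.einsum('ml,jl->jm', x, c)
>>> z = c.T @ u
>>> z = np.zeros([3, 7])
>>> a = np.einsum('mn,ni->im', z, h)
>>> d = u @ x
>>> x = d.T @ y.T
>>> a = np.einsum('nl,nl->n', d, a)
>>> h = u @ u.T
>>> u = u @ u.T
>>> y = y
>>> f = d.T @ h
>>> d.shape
(19, 3)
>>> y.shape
(11, 19)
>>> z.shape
(3, 7)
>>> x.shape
(3, 11)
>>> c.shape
(19, 3)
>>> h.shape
(19, 19)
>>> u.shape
(19, 19)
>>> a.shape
(19,)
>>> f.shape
(3, 19)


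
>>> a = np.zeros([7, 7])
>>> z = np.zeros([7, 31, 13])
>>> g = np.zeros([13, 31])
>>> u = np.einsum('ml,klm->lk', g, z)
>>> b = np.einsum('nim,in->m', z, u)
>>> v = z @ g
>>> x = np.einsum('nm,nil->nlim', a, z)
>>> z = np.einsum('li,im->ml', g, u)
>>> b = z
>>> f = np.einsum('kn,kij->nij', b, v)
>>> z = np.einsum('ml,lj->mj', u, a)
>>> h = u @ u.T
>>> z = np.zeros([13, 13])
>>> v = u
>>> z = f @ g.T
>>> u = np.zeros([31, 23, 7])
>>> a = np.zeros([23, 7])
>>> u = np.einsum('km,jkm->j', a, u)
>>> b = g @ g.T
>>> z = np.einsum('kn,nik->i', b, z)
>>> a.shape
(23, 7)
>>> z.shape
(31,)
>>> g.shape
(13, 31)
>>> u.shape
(31,)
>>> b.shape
(13, 13)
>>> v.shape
(31, 7)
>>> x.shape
(7, 13, 31, 7)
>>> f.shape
(13, 31, 31)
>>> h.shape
(31, 31)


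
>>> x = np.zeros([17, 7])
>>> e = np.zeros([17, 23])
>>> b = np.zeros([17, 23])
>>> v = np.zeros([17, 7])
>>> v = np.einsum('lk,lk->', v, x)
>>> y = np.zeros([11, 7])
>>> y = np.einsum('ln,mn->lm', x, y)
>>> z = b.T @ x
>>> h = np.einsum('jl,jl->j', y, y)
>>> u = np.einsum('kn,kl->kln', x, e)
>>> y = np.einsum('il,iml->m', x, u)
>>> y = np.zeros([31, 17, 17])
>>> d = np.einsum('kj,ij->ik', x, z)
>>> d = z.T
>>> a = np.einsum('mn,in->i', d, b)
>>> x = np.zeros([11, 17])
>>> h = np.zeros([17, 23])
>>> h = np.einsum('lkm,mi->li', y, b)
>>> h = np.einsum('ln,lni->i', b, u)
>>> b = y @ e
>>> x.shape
(11, 17)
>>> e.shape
(17, 23)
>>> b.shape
(31, 17, 23)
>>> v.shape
()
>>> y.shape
(31, 17, 17)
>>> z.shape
(23, 7)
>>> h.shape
(7,)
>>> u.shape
(17, 23, 7)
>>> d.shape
(7, 23)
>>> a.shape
(17,)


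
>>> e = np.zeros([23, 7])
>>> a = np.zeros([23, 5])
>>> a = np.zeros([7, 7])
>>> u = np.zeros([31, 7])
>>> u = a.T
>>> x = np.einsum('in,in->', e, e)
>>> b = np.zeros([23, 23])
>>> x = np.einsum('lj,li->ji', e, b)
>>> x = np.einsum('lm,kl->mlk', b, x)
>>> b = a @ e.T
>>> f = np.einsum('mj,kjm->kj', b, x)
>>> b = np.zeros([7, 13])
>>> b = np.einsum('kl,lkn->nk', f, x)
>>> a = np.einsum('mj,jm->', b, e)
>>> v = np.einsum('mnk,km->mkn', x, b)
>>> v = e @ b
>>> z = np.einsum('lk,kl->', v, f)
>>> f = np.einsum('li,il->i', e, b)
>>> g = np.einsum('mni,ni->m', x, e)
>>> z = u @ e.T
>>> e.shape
(23, 7)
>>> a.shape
()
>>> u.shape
(7, 7)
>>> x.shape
(23, 23, 7)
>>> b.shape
(7, 23)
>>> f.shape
(7,)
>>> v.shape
(23, 23)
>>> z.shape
(7, 23)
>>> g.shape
(23,)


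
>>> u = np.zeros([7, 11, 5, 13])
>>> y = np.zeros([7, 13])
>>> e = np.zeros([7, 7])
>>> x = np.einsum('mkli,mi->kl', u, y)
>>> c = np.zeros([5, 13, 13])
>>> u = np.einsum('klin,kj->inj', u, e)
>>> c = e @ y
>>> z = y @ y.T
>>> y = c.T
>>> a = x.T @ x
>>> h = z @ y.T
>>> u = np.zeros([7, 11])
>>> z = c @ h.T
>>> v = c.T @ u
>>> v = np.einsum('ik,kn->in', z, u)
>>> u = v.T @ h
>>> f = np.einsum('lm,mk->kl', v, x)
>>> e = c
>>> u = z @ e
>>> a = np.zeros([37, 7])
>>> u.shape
(7, 13)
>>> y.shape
(13, 7)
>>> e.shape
(7, 13)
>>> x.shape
(11, 5)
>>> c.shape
(7, 13)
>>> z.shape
(7, 7)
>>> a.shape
(37, 7)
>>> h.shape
(7, 13)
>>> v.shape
(7, 11)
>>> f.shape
(5, 7)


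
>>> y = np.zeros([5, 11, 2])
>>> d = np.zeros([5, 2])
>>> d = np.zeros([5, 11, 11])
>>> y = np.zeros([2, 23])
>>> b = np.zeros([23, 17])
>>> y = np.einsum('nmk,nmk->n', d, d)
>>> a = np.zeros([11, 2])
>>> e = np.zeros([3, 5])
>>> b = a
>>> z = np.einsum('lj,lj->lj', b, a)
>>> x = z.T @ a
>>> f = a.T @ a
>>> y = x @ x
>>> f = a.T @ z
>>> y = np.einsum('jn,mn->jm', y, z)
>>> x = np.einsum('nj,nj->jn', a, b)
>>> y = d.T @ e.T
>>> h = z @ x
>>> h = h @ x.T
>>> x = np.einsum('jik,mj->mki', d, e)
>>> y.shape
(11, 11, 3)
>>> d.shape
(5, 11, 11)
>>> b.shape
(11, 2)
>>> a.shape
(11, 2)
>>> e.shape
(3, 5)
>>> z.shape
(11, 2)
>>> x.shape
(3, 11, 11)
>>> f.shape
(2, 2)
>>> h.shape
(11, 2)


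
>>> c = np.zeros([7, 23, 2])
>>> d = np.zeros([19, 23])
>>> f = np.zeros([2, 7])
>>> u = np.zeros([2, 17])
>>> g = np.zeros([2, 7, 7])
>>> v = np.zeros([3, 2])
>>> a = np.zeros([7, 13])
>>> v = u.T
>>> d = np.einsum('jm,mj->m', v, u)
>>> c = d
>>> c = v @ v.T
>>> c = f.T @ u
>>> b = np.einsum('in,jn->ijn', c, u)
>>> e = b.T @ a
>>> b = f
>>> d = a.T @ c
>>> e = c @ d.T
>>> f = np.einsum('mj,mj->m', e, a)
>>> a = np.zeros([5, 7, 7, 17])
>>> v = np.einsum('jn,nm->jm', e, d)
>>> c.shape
(7, 17)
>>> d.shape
(13, 17)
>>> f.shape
(7,)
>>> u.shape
(2, 17)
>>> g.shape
(2, 7, 7)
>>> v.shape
(7, 17)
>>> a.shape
(5, 7, 7, 17)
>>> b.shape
(2, 7)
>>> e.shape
(7, 13)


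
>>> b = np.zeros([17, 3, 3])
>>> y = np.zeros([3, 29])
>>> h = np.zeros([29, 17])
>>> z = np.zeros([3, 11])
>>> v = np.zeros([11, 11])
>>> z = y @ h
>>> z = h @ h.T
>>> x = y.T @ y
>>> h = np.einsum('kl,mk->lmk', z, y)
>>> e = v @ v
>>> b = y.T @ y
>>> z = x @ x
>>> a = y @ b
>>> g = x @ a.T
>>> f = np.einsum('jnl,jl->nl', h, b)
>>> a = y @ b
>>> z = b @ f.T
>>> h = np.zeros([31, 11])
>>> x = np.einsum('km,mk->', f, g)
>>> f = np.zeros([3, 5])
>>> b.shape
(29, 29)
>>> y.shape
(3, 29)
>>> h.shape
(31, 11)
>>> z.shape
(29, 3)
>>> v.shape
(11, 11)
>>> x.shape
()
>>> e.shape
(11, 11)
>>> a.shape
(3, 29)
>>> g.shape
(29, 3)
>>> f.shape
(3, 5)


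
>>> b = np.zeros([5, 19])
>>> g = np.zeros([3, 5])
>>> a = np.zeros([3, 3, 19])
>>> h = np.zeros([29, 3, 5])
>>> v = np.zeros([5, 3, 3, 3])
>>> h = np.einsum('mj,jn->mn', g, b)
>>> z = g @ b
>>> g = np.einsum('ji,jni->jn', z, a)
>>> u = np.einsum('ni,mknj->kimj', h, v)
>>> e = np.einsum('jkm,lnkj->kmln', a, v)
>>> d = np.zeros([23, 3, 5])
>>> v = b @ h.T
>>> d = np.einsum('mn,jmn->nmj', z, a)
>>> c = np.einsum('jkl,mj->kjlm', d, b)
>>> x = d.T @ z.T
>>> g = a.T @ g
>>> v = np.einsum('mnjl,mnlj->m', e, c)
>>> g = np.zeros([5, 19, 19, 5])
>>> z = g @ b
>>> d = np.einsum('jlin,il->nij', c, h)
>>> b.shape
(5, 19)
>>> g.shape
(5, 19, 19, 5)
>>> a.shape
(3, 3, 19)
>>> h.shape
(3, 19)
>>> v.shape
(3,)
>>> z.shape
(5, 19, 19, 19)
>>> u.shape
(3, 19, 5, 3)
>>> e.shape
(3, 19, 5, 3)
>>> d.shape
(5, 3, 3)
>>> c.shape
(3, 19, 3, 5)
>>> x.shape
(3, 3, 3)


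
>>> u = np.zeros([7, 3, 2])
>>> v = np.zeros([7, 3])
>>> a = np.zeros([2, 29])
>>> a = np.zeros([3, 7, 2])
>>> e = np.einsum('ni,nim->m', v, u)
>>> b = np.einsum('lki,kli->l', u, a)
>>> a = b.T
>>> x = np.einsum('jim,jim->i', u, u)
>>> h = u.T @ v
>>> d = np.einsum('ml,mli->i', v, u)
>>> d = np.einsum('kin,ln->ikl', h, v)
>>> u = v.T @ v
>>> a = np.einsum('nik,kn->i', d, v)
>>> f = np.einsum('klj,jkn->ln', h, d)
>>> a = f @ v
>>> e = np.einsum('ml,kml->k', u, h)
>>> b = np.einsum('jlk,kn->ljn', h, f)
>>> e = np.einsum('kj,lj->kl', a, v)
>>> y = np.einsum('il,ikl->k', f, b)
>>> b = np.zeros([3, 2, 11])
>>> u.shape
(3, 3)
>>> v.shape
(7, 3)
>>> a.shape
(3, 3)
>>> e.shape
(3, 7)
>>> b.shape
(3, 2, 11)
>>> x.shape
(3,)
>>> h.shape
(2, 3, 3)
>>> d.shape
(3, 2, 7)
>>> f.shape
(3, 7)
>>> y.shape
(2,)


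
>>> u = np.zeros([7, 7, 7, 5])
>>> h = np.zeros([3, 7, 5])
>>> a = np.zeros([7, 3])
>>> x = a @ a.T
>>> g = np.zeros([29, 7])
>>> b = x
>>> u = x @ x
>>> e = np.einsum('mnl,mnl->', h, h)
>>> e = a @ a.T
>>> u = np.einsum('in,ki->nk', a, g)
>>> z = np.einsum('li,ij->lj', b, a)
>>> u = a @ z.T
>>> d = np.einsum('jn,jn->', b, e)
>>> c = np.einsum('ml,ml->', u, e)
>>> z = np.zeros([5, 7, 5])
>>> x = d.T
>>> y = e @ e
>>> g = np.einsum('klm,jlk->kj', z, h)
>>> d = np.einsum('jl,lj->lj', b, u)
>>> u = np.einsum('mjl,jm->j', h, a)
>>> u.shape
(7,)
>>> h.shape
(3, 7, 5)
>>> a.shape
(7, 3)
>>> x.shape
()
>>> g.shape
(5, 3)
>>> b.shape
(7, 7)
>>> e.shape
(7, 7)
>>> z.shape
(5, 7, 5)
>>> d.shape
(7, 7)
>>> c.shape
()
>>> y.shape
(7, 7)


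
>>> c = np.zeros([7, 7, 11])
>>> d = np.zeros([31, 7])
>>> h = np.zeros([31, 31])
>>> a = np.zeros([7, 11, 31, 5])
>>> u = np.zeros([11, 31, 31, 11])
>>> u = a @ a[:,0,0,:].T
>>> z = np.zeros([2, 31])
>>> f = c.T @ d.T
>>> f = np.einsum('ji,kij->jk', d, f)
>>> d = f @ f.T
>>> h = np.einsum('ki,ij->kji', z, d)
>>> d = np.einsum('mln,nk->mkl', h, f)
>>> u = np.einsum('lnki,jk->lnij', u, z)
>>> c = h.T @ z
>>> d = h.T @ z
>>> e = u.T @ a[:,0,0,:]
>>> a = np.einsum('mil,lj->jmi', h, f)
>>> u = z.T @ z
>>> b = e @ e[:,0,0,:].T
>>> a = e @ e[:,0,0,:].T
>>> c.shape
(31, 31, 31)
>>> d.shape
(31, 31, 31)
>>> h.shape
(2, 31, 31)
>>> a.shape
(2, 7, 11, 2)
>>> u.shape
(31, 31)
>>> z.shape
(2, 31)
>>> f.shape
(31, 11)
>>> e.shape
(2, 7, 11, 5)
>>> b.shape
(2, 7, 11, 2)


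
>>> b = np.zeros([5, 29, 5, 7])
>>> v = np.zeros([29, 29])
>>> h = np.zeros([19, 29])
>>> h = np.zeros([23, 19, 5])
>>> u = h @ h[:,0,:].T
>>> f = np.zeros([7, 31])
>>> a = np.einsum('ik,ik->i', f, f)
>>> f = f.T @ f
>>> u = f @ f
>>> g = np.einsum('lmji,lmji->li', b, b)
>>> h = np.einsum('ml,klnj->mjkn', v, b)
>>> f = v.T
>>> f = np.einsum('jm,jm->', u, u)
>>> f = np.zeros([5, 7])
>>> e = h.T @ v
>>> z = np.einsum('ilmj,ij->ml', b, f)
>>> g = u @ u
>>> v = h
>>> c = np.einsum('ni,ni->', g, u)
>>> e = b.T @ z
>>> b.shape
(5, 29, 5, 7)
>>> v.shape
(29, 7, 5, 5)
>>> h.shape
(29, 7, 5, 5)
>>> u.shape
(31, 31)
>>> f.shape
(5, 7)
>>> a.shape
(7,)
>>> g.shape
(31, 31)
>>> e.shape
(7, 5, 29, 29)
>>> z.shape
(5, 29)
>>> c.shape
()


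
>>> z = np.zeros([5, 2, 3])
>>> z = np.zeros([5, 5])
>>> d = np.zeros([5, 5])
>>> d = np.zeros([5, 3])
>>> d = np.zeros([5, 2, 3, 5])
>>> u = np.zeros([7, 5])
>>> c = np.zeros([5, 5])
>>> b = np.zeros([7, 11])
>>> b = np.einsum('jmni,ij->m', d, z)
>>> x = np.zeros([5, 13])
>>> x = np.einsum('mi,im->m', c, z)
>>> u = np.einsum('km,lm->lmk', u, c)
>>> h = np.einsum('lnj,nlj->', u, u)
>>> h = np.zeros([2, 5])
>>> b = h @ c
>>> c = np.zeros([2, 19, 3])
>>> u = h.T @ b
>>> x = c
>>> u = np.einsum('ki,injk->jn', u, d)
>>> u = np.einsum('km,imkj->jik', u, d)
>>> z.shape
(5, 5)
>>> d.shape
(5, 2, 3, 5)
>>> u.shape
(5, 5, 3)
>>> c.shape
(2, 19, 3)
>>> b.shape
(2, 5)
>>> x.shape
(2, 19, 3)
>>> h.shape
(2, 5)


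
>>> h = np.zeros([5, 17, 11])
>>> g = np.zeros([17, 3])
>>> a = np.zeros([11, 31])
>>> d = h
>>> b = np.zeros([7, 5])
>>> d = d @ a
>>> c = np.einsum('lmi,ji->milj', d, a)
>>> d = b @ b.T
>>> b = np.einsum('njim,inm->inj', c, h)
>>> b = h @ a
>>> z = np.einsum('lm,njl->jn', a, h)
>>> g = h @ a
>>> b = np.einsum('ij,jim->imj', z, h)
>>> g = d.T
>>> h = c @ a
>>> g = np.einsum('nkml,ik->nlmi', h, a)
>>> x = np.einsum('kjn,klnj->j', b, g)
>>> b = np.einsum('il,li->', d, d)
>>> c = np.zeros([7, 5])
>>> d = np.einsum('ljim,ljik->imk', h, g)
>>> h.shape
(17, 31, 5, 31)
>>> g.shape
(17, 31, 5, 11)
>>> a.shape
(11, 31)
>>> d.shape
(5, 31, 11)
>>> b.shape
()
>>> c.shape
(7, 5)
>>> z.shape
(17, 5)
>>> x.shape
(11,)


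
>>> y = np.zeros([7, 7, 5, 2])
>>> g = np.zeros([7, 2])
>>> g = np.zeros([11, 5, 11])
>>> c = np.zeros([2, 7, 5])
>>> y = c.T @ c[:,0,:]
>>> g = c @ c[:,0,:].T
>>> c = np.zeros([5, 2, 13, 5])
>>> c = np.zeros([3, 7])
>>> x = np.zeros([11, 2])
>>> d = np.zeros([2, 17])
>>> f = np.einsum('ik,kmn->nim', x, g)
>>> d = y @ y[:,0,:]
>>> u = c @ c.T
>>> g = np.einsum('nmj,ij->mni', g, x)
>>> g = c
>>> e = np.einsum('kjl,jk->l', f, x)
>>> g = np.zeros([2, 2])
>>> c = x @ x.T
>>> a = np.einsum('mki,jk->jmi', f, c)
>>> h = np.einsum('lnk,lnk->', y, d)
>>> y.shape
(5, 7, 5)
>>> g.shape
(2, 2)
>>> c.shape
(11, 11)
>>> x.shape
(11, 2)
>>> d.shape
(5, 7, 5)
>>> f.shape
(2, 11, 7)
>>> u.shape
(3, 3)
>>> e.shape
(7,)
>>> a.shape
(11, 2, 7)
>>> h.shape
()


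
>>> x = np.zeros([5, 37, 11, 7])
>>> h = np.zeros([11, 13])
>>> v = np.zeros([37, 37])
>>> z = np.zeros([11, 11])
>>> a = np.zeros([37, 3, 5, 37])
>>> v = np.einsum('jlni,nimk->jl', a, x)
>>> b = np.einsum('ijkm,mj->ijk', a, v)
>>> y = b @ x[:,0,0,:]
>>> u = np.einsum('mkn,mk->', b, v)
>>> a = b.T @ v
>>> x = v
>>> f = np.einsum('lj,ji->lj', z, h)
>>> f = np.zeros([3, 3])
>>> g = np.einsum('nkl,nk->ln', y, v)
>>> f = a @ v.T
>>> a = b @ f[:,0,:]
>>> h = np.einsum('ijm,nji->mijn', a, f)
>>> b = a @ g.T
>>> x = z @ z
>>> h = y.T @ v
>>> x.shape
(11, 11)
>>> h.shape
(7, 3, 3)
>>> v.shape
(37, 3)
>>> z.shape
(11, 11)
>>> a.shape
(37, 3, 37)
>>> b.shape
(37, 3, 7)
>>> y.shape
(37, 3, 7)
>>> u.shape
()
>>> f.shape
(5, 3, 37)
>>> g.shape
(7, 37)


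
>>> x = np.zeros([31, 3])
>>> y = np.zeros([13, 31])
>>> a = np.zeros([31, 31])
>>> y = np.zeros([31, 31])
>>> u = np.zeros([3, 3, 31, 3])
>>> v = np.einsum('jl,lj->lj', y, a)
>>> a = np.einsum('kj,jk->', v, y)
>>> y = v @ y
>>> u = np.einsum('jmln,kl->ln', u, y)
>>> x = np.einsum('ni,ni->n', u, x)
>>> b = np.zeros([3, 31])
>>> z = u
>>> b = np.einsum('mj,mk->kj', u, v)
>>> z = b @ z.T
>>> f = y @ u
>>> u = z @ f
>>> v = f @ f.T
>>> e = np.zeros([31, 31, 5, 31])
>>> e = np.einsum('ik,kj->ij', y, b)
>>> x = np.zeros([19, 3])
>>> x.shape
(19, 3)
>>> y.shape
(31, 31)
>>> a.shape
()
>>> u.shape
(31, 3)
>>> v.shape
(31, 31)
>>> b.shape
(31, 3)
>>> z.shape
(31, 31)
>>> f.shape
(31, 3)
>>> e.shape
(31, 3)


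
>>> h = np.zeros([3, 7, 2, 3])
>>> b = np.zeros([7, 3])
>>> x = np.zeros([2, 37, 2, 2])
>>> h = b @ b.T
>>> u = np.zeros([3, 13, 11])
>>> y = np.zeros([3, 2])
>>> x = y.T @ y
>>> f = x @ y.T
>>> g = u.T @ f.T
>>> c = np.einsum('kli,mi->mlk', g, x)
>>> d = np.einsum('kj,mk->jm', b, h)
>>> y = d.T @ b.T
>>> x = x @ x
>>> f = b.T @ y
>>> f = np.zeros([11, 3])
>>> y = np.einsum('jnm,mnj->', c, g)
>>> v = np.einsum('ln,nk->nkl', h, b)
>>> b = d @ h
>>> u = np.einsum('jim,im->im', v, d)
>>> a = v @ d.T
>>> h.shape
(7, 7)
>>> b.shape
(3, 7)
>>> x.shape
(2, 2)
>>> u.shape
(3, 7)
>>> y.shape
()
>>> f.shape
(11, 3)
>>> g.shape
(11, 13, 2)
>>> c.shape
(2, 13, 11)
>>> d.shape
(3, 7)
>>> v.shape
(7, 3, 7)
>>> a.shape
(7, 3, 3)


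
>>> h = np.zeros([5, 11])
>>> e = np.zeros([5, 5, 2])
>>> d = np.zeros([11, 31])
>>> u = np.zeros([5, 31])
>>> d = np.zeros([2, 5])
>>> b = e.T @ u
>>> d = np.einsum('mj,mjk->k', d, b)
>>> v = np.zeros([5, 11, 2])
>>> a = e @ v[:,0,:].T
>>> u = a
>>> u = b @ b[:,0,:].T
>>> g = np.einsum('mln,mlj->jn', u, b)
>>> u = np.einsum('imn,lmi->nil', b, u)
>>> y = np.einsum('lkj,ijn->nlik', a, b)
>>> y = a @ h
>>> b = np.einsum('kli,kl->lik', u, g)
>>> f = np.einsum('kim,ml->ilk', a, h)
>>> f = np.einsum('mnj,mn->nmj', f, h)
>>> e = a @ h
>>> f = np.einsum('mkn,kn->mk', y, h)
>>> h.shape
(5, 11)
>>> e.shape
(5, 5, 11)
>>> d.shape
(31,)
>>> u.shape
(31, 2, 2)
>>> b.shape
(2, 2, 31)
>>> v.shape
(5, 11, 2)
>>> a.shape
(5, 5, 5)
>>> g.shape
(31, 2)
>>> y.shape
(5, 5, 11)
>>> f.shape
(5, 5)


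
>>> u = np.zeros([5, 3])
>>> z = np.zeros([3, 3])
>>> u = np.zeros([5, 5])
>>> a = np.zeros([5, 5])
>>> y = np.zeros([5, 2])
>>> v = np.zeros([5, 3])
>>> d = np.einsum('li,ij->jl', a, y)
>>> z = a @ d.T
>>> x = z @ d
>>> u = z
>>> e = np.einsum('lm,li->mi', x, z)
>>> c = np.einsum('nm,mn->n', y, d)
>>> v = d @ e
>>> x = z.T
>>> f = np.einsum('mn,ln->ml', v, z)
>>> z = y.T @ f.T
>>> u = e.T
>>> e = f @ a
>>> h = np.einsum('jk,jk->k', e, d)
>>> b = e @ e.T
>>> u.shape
(2, 5)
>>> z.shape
(2, 2)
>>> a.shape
(5, 5)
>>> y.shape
(5, 2)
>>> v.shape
(2, 2)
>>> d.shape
(2, 5)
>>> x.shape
(2, 5)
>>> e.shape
(2, 5)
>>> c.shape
(5,)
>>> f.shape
(2, 5)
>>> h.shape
(5,)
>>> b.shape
(2, 2)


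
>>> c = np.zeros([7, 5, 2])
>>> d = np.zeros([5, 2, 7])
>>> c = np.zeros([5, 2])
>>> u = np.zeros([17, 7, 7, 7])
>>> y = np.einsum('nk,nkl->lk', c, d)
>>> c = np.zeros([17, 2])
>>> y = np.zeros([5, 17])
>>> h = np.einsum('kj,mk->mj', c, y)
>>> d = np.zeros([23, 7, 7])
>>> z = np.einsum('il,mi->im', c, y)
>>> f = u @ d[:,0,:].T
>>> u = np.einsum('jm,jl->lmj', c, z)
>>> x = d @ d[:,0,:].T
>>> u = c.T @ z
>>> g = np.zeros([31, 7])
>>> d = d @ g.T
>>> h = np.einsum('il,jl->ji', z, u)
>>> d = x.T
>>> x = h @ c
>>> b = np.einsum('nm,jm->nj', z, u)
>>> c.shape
(17, 2)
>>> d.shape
(23, 7, 23)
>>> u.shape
(2, 5)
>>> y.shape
(5, 17)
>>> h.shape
(2, 17)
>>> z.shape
(17, 5)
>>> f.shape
(17, 7, 7, 23)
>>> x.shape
(2, 2)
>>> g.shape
(31, 7)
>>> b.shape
(17, 2)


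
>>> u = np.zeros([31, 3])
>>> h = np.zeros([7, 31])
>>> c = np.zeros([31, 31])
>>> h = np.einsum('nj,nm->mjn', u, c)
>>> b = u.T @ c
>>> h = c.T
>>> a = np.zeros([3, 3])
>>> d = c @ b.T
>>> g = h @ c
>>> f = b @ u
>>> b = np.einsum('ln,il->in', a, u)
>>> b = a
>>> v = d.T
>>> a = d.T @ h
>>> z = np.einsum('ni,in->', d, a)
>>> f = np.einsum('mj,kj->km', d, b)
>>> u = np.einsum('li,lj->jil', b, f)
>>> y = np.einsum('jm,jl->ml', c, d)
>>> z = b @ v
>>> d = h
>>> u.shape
(31, 3, 3)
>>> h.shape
(31, 31)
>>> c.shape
(31, 31)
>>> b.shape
(3, 3)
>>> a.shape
(3, 31)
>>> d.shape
(31, 31)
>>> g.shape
(31, 31)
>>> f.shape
(3, 31)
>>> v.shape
(3, 31)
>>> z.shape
(3, 31)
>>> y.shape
(31, 3)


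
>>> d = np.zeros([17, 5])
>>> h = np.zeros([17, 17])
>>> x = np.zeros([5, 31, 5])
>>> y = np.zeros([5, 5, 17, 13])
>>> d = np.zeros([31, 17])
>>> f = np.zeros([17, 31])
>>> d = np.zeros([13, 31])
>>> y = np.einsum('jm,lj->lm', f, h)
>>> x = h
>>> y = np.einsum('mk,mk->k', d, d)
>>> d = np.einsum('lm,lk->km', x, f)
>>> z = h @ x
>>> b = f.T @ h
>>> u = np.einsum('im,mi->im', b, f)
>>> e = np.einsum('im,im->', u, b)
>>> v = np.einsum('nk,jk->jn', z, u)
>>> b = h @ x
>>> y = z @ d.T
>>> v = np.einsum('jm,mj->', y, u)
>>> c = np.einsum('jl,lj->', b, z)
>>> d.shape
(31, 17)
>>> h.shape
(17, 17)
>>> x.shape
(17, 17)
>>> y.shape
(17, 31)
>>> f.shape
(17, 31)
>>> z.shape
(17, 17)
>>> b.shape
(17, 17)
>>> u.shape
(31, 17)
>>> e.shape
()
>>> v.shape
()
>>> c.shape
()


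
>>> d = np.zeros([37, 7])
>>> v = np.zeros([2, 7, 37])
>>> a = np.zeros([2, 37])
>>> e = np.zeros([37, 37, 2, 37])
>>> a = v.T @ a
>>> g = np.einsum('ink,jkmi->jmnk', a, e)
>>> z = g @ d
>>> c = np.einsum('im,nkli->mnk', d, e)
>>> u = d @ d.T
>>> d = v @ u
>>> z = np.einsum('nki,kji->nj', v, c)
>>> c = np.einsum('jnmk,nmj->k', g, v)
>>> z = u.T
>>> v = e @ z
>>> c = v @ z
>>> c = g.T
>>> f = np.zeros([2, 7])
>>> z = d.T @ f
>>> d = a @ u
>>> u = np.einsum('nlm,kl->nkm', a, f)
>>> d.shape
(37, 7, 37)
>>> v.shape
(37, 37, 2, 37)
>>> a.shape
(37, 7, 37)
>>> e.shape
(37, 37, 2, 37)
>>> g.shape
(37, 2, 7, 37)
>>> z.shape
(37, 7, 7)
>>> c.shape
(37, 7, 2, 37)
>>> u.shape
(37, 2, 37)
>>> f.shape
(2, 7)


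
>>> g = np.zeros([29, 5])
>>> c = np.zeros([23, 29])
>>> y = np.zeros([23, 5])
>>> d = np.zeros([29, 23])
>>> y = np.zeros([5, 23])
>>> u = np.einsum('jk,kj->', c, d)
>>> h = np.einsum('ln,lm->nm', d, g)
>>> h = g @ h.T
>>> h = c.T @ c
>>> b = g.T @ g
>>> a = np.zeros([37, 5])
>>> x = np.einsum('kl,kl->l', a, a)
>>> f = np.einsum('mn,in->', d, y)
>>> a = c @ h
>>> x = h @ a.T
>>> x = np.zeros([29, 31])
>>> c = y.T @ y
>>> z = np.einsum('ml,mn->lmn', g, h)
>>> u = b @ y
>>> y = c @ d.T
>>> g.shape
(29, 5)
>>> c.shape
(23, 23)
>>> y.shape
(23, 29)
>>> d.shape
(29, 23)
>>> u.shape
(5, 23)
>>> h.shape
(29, 29)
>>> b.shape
(5, 5)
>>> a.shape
(23, 29)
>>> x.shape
(29, 31)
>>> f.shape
()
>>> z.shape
(5, 29, 29)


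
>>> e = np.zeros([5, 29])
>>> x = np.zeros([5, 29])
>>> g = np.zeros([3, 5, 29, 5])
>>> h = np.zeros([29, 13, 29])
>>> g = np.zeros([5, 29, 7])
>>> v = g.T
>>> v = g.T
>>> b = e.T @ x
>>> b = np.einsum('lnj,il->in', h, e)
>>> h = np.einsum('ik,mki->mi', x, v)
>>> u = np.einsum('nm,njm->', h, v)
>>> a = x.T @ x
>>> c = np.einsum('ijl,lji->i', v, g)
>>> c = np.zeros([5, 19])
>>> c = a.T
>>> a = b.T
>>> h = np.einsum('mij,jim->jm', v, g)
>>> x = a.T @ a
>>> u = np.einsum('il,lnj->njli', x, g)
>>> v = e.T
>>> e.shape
(5, 29)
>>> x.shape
(5, 5)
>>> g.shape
(5, 29, 7)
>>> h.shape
(5, 7)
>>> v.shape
(29, 5)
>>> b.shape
(5, 13)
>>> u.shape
(29, 7, 5, 5)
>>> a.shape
(13, 5)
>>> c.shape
(29, 29)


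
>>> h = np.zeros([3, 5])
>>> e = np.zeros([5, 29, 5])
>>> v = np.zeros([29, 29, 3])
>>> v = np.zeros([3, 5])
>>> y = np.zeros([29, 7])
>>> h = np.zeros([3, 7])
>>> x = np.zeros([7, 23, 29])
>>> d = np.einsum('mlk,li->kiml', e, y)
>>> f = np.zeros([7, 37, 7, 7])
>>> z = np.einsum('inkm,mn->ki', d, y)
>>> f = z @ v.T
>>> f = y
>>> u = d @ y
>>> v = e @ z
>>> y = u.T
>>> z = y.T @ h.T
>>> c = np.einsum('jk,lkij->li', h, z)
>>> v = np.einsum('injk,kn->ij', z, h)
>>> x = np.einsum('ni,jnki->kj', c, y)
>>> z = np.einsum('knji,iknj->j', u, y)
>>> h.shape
(3, 7)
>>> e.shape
(5, 29, 5)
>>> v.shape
(5, 5)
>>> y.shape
(7, 5, 7, 5)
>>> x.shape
(7, 7)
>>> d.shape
(5, 7, 5, 29)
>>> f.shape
(29, 7)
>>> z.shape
(5,)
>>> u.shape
(5, 7, 5, 7)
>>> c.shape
(5, 5)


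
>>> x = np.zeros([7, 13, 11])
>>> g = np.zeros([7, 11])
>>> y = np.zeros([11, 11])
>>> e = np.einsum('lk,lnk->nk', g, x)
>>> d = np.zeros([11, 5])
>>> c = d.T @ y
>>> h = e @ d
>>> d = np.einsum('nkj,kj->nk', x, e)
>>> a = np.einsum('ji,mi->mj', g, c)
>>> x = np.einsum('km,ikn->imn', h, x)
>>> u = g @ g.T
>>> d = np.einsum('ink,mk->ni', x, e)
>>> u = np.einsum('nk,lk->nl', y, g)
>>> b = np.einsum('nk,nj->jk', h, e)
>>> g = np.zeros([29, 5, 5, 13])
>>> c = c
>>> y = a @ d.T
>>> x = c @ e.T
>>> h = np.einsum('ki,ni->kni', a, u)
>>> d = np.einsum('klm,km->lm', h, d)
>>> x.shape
(5, 13)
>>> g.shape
(29, 5, 5, 13)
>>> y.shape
(5, 5)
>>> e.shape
(13, 11)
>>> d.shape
(11, 7)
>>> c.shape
(5, 11)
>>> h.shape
(5, 11, 7)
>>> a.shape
(5, 7)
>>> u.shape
(11, 7)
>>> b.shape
(11, 5)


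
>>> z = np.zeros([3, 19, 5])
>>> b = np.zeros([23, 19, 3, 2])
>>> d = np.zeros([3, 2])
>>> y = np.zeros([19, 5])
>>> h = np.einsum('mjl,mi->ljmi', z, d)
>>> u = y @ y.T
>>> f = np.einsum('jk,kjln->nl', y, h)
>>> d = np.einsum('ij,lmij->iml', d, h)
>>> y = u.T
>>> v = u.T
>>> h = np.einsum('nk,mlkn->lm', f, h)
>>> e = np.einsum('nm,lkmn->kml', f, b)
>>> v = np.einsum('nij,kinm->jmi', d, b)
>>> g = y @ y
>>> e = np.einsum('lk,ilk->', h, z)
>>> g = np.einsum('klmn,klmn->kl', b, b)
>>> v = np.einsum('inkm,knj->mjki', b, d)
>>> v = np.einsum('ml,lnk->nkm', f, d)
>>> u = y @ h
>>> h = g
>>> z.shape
(3, 19, 5)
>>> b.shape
(23, 19, 3, 2)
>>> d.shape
(3, 19, 5)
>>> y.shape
(19, 19)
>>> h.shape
(23, 19)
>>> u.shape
(19, 5)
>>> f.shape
(2, 3)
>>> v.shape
(19, 5, 2)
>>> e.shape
()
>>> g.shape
(23, 19)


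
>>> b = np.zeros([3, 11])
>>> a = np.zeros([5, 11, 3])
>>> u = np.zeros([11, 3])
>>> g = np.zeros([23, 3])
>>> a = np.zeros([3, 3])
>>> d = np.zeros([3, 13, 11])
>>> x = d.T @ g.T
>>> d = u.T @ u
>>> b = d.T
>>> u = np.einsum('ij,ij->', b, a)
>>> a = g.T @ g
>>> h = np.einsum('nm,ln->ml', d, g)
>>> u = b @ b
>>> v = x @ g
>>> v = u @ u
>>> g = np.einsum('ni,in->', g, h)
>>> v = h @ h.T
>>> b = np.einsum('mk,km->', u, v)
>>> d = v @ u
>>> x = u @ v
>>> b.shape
()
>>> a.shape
(3, 3)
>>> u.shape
(3, 3)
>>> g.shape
()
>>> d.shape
(3, 3)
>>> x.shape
(3, 3)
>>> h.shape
(3, 23)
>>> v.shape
(3, 3)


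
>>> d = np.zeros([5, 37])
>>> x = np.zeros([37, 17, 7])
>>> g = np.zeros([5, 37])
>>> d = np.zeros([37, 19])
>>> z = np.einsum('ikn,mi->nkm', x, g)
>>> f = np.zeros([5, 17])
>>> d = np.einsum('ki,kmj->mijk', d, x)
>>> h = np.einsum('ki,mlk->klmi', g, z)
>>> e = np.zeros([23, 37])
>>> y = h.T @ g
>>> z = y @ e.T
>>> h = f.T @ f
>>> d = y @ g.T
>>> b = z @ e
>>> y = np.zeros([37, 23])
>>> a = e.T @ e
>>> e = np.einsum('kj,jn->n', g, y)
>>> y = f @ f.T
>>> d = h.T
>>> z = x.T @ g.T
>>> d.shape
(17, 17)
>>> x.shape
(37, 17, 7)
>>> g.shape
(5, 37)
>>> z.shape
(7, 17, 5)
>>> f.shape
(5, 17)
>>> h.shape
(17, 17)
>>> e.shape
(23,)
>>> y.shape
(5, 5)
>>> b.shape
(37, 7, 17, 37)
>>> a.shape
(37, 37)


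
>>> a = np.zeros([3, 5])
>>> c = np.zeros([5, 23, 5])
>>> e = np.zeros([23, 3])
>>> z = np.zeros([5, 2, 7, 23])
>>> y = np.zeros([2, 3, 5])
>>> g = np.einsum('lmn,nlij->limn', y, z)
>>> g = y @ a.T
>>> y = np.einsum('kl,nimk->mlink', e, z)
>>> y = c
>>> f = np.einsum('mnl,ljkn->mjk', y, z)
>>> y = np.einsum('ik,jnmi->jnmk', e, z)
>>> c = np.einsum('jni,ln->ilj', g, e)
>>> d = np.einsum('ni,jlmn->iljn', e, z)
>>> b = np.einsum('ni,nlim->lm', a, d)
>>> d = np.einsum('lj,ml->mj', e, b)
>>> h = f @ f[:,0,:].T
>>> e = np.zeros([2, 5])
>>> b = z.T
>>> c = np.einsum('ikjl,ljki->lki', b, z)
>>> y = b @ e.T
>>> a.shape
(3, 5)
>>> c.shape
(5, 7, 23)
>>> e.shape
(2, 5)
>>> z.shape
(5, 2, 7, 23)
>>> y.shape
(23, 7, 2, 2)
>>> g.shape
(2, 3, 3)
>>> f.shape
(5, 2, 7)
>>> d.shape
(2, 3)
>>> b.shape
(23, 7, 2, 5)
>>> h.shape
(5, 2, 5)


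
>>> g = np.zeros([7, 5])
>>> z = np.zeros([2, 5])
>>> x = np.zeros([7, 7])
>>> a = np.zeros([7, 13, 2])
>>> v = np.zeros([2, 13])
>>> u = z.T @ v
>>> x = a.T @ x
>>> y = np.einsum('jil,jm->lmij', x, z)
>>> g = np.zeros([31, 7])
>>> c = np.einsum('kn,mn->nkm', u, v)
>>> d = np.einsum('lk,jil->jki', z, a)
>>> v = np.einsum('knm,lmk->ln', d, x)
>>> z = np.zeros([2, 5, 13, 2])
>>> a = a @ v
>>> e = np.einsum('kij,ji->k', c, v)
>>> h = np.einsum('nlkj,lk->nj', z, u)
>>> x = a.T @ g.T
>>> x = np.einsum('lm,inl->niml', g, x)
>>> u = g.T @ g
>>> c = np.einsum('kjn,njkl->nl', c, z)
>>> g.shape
(31, 7)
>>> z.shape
(2, 5, 13, 2)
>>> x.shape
(13, 5, 7, 31)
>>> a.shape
(7, 13, 5)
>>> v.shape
(2, 5)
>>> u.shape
(7, 7)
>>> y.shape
(7, 5, 13, 2)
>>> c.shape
(2, 2)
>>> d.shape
(7, 5, 13)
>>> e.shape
(13,)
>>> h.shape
(2, 2)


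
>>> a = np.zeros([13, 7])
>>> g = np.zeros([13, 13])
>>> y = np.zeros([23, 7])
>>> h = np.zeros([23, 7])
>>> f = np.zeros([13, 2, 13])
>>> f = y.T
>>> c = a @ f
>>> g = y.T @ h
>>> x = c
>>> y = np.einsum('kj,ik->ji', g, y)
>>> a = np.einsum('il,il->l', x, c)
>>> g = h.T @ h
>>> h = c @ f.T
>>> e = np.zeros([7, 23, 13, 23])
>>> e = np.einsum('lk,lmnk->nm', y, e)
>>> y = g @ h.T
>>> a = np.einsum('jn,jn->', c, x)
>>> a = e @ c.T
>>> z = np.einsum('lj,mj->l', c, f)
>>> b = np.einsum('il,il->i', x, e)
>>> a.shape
(13, 13)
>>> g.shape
(7, 7)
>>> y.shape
(7, 13)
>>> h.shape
(13, 7)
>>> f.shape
(7, 23)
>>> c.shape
(13, 23)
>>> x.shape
(13, 23)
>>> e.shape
(13, 23)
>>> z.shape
(13,)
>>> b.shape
(13,)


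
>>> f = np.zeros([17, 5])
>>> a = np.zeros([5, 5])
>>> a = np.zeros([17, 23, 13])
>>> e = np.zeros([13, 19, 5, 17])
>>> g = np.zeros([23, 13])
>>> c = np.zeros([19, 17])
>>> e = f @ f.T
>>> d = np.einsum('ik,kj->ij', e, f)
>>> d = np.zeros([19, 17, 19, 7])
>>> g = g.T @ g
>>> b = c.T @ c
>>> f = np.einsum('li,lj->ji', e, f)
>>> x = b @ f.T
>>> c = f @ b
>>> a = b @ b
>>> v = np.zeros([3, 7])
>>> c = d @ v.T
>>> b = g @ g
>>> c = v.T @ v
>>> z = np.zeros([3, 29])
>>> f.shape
(5, 17)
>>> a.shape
(17, 17)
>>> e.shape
(17, 17)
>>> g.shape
(13, 13)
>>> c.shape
(7, 7)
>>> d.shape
(19, 17, 19, 7)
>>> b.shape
(13, 13)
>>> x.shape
(17, 5)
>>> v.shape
(3, 7)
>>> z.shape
(3, 29)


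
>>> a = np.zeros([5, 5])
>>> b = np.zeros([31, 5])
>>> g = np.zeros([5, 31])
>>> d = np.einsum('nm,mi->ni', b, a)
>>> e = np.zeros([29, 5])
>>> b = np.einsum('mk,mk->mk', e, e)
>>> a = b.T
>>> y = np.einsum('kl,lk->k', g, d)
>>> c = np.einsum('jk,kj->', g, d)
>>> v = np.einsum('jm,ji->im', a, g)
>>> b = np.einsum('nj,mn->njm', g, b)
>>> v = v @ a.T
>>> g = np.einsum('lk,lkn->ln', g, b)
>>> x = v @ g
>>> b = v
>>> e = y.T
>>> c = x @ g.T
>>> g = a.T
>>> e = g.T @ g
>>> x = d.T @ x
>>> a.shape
(5, 29)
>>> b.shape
(31, 5)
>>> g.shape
(29, 5)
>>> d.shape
(31, 5)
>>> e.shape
(5, 5)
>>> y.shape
(5,)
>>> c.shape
(31, 5)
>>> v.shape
(31, 5)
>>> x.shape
(5, 29)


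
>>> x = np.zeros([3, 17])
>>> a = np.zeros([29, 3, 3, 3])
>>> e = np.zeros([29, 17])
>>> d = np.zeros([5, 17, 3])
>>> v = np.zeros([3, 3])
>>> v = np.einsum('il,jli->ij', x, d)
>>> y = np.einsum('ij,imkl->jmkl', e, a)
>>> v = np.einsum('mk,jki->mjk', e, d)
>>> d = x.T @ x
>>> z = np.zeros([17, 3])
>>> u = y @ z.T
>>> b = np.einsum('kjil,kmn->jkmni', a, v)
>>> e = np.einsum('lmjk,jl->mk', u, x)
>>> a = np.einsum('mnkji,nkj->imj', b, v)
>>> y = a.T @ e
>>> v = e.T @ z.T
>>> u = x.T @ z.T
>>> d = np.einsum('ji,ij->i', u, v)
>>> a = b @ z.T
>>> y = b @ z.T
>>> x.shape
(3, 17)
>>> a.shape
(3, 29, 5, 17, 17)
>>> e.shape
(3, 17)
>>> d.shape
(17,)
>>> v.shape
(17, 17)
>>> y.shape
(3, 29, 5, 17, 17)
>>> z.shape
(17, 3)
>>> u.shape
(17, 17)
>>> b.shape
(3, 29, 5, 17, 3)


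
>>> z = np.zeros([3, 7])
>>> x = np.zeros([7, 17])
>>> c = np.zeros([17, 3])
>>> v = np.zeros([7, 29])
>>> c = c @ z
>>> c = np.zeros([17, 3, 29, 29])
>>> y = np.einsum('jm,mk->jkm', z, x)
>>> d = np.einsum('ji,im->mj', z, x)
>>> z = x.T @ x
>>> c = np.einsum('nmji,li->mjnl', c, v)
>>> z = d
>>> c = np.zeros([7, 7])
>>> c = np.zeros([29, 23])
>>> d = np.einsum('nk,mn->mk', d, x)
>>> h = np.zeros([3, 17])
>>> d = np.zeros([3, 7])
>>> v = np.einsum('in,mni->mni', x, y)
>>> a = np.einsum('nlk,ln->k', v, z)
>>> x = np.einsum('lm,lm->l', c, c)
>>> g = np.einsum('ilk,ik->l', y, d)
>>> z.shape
(17, 3)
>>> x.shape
(29,)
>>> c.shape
(29, 23)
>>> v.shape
(3, 17, 7)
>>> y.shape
(3, 17, 7)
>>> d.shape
(3, 7)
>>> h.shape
(3, 17)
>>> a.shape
(7,)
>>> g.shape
(17,)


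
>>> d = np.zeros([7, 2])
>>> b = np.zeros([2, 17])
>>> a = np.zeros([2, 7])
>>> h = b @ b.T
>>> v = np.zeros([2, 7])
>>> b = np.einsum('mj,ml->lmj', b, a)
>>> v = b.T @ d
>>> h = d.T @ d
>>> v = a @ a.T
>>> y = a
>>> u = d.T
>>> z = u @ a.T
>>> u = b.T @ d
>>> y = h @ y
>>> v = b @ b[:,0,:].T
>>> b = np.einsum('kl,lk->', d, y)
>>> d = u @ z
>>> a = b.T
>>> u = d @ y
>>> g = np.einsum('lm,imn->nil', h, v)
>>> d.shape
(17, 2, 2)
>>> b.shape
()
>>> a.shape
()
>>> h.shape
(2, 2)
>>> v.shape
(7, 2, 7)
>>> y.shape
(2, 7)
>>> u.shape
(17, 2, 7)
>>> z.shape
(2, 2)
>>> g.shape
(7, 7, 2)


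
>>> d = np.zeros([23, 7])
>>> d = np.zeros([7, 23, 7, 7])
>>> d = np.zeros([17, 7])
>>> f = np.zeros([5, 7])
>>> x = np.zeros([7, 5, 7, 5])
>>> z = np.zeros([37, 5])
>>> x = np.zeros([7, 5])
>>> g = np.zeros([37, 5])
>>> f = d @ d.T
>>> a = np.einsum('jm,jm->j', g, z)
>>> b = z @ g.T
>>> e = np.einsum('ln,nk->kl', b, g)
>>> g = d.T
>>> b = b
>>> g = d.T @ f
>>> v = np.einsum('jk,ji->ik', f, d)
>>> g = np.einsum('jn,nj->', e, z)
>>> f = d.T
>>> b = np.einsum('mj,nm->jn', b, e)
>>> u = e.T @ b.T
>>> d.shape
(17, 7)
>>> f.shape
(7, 17)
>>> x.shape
(7, 5)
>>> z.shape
(37, 5)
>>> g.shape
()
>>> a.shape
(37,)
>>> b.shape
(37, 5)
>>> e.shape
(5, 37)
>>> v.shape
(7, 17)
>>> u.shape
(37, 37)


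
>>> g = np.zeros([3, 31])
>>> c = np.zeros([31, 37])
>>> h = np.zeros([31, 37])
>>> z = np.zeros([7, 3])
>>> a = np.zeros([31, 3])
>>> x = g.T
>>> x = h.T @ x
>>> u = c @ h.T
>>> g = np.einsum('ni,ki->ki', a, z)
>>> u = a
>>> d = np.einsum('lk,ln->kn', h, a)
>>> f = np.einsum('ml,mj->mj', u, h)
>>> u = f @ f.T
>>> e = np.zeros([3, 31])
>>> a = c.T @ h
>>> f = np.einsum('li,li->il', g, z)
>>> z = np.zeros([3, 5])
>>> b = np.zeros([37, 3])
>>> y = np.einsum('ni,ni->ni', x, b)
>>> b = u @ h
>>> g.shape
(7, 3)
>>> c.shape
(31, 37)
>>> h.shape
(31, 37)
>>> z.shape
(3, 5)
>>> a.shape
(37, 37)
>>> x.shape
(37, 3)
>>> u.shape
(31, 31)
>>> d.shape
(37, 3)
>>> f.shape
(3, 7)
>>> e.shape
(3, 31)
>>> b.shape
(31, 37)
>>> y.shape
(37, 3)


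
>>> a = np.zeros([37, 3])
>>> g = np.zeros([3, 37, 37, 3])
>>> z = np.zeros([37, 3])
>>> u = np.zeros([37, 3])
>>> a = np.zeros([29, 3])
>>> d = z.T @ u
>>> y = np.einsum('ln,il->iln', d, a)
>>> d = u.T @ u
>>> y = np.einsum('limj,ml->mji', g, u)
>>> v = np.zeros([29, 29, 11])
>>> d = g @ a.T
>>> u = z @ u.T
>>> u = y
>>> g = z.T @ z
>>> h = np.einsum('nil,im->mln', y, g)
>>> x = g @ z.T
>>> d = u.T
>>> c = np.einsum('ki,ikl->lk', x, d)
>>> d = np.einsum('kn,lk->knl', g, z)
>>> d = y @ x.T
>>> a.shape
(29, 3)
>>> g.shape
(3, 3)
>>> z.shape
(37, 3)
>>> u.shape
(37, 3, 37)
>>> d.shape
(37, 3, 3)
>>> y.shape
(37, 3, 37)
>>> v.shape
(29, 29, 11)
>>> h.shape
(3, 37, 37)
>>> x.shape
(3, 37)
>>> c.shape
(37, 3)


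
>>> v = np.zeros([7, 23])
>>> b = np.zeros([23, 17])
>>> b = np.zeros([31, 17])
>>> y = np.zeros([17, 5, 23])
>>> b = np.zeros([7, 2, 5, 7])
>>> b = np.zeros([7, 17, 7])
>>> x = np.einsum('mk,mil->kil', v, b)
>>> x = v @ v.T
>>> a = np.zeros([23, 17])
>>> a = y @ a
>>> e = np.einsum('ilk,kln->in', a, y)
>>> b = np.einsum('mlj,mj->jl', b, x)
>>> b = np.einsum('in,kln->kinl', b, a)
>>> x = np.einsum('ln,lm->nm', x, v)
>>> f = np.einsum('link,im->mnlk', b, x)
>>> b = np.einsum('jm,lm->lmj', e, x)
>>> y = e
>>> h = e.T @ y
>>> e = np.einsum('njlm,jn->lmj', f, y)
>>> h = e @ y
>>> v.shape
(7, 23)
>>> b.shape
(7, 23, 17)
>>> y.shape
(17, 23)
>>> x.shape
(7, 23)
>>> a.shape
(17, 5, 17)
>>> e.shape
(17, 5, 17)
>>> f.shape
(23, 17, 17, 5)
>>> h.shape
(17, 5, 23)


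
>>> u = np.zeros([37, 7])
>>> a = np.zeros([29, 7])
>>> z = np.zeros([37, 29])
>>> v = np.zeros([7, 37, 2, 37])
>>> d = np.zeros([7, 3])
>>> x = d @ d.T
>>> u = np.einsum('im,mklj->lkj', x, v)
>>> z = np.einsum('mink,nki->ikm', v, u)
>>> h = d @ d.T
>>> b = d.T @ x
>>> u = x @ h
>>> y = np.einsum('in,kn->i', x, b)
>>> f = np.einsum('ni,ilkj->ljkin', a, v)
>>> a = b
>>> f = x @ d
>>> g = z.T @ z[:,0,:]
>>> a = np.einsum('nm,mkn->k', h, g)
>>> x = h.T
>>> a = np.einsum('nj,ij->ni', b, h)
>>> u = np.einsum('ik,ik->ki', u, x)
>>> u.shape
(7, 7)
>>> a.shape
(3, 7)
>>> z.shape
(37, 37, 7)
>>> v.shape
(7, 37, 2, 37)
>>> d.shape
(7, 3)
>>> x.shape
(7, 7)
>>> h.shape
(7, 7)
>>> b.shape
(3, 7)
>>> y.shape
(7,)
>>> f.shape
(7, 3)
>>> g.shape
(7, 37, 7)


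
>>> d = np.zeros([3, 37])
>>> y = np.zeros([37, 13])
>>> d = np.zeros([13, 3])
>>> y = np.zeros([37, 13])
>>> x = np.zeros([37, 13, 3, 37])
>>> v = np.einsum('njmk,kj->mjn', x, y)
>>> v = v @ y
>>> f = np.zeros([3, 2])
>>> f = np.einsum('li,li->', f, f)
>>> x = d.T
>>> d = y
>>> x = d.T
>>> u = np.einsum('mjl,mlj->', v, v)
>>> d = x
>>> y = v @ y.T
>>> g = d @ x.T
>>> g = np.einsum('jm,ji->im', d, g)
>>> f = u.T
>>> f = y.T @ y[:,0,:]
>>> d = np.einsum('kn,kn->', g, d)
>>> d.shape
()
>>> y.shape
(3, 13, 37)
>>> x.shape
(13, 37)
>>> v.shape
(3, 13, 13)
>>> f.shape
(37, 13, 37)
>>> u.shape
()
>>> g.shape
(13, 37)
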